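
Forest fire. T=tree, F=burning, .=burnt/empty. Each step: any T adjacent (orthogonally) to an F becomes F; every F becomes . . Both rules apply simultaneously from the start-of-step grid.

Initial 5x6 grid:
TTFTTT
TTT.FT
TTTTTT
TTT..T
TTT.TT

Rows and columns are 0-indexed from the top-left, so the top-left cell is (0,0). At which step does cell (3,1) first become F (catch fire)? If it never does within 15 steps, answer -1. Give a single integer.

Step 1: cell (3,1)='T' (+6 fires, +2 burnt)
Step 2: cell (3,1)='T' (+6 fires, +6 burnt)
Step 3: cell (3,1)='T' (+4 fires, +6 burnt)
Step 4: cell (3,1)='F' (+4 fires, +4 burnt)
  -> target ignites at step 4
Step 5: cell (3,1)='.' (+3 fires, +4 burnt)
Step 6: cell (3,1)='.' (+1 fires, +3 burnt)
Step 7: cell (3,1)='.' (+0 fires, +1 burnt)
  fire out at step 7

4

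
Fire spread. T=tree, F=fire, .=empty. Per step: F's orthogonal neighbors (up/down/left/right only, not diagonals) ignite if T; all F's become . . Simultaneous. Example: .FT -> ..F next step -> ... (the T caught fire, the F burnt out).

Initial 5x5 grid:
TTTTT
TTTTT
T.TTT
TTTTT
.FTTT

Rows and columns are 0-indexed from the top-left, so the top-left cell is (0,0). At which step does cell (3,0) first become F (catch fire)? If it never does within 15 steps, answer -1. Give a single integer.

Step 1: cell (3,0)='T' (+2 fires, +1 burnt)
Step 2: cell (3,0)='F' (+3 fires, +2 burnt)
  -> target ignites at step 2
Step 3: cell (3,0)='.' (+4 fires, +3 burnt)
Step 4: cell (3,0)='.' (+4 fires, +4 burnt)
Step 5: cell (3,0)='.' (+5 fires, +4 burnt)
Step 6: cell (3,0)='.' (+3 fires, +5 burnt)
Step 7: cell (3,0)='.' (+1 fires, +3 burnt)
Step 8: cell (3,0)='.' (+0 fires, +1 burnt)
  fire out at step 8

2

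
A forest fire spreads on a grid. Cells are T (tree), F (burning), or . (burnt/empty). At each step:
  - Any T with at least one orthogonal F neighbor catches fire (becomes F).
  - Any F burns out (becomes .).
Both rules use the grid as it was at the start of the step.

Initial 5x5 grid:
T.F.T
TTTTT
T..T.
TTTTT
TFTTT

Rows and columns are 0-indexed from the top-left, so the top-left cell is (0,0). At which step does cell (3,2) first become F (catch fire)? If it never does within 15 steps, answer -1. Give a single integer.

Step 1: cell (3,2)='T' (+4 fires, +2 burnt)
Step 2: cell (3,2)='F' (+5 fires, +4 burnt)
  -> target ignites at step 2
Step 3: cell (3,2)='.' (+6 fires, +5 burnt)
Step 4: cell (3,2)='.' (+3 fires, +6 burnt)
Step 5: cell (3,2)='.' (+0 fires, +3 burnt)
  fire out at step 5

2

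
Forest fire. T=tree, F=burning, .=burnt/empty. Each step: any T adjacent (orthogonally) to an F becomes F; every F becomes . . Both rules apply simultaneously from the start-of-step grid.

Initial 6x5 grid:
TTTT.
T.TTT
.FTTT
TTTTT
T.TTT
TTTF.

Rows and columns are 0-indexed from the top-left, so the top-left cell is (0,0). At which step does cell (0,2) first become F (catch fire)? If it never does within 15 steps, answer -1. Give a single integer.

Step 1: cell (0,2)='T' (+4 fires, +2 burnt)
Step 2: cell (0,2)='T' (+8 fires, +4 burnt)
Step 3: cell (0,2)='F' (+6 fires, +8 burnt)
  -> target ignites at step 3
Step 4: cell (0,2)='.' (+3 fires, +6 burnt)
Step 5: cell (0,2)='.' (+1 fires, +3 burnt)
Step 6: cell (0,2)='.' (+1 fires, +1 burnt)
Step 7: cell (0,2)='.' (+0 fires, +1 burnt)
  fire out at step 7

3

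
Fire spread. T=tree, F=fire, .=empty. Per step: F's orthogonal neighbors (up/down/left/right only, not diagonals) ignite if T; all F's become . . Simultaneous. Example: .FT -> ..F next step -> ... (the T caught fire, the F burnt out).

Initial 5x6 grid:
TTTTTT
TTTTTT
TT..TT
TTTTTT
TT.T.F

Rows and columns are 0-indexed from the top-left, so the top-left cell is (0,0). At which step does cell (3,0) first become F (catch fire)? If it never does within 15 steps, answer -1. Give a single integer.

Step 1: cell (3,0)='T' (+1 fires, +1 burnt)
Step 2: cell (3,0)='T' (+2 fires, +1 burnt)
Step 3: cell (3,0)='T' (+3 fires, +2 burnt)
Step 4: cell (3,0)='T' (+4 fires, +3 burnt)
Step 5: cell (3,0)='T' (+3 fires, +4 burnt)
Step 6: cell (3,0)='F' (+5 fires, +3 burnt)
  -> target ignites at step 6
Step 7: cell (3,0)='.' (+4 fires, +5 burnt)
Step 8: cell (3,0)='.' (+2 fires, +4 burnt)
Step 9: cell (3,0)='.' (+1 fires, +2 burnt)
Step 10: cell (3,0)='.' (+0 fires, +1 burnt)
  fire out at step 10

6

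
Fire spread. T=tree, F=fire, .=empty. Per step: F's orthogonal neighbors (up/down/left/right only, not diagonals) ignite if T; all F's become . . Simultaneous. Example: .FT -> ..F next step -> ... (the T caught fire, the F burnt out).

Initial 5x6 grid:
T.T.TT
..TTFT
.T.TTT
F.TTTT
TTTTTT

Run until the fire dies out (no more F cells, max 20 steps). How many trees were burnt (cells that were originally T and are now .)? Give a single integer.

Answer: 19

Derivation:
Step 1: +5 fires, +2 burnt (F count now 5)
Step 2: +6 fires, +5 burnt (F count now 6)
Step 3: +5 fires, +6 burnt (F count now 5)
Step 4: +3 fires, +5 burnt (F count now 3)
Step 5: +0 fires, +3 burnt (F count now 0)
Fire out after step 5
Initially T: 21, now '.': 28
Total burnt (originally-T cells now '.'): 19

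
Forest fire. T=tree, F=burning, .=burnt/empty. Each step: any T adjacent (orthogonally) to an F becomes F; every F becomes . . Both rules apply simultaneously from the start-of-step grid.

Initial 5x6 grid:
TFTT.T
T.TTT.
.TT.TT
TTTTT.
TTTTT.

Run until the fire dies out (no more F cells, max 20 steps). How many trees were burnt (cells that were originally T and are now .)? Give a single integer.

Step 1: +2 fires, +1 burnt (F count now 2)
Step 2: +3 fires, +2 burnt (F count now 3)
Step 3: +2 fires, +3 burnt (F count now 2)
Step 4: +3 fires, +2 burnt (F count now 3)
Step 5: +4 fires, +3 burnt (F count now 4)
Step 6: +5 fires, +4 burnt (F count now 5)
Step 7: +2 fires, +5 burnt (F count now 2)
Step 8: +0 fires, +2 burnt (F count now 0)
Fire out after step 8
Initially T: 22, now '.': 29
Total burnt (originally-T cells now '.'): 21

Answer: 21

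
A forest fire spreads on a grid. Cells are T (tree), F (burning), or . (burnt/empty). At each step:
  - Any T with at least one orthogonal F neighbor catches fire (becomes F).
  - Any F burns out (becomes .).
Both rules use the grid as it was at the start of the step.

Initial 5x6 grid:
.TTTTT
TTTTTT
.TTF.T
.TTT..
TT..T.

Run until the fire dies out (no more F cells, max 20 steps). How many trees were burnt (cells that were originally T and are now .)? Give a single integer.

Answer: 19

Derivation:
Step 1: +3 fires, +1 burnt (F count now 3)
Step 2: +5 fires, +3 burnt (F count now 5)
Step 3: +5 fires, +5 burnt (F count now 5)
Step 4: +5 fires, +5 burnt (F count now 5)
Step 5: +1 fires, +5 burnt (F count now 1)
Step 6: +0 fires, +1 burnt (F count now 0)
Fire out after step 6
Initially T: 20, now '.': 29
Total burnt (originally-T cells now '.'): 19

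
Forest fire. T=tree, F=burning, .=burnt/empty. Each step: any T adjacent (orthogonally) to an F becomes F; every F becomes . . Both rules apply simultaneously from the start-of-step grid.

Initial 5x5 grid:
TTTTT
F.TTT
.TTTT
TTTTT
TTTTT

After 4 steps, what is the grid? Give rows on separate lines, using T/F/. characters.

Step 1: 1 trees catch fire, 1 burn out
  FTTTT
  ..TTT
  .TTTT
  TTTTT
  TTTTT
Step 2: 1 trees catch fire, 1 burn out
  .FTTT
  ..TTT
  .TTTT
  TTTTT
  TTTTT
Step 3: 1 trees catch fire, 1 burn out
  ..FTT
  ..TTT
  .TTTT
  TTTTT
  TTTTT
Step 4: 2 trees catch fire, 1 burn out
  ...FT
  ..FTT
  .TTTT
  TTTTT
  TTTTT

...FT
..FTT
.TTTT
TTTTT
TTTTT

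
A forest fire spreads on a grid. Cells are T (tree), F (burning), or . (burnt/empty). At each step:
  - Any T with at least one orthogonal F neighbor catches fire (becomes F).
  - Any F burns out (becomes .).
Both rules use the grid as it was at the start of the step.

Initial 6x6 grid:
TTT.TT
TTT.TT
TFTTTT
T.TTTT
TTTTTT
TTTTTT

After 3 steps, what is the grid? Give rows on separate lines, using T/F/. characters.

Step 1: 3 trees catch fire, 1 burn out
  TTT.TT
  TFT.TT
  F.FTTT
  T.TTTT
  TTTTTT
  TTTTTT
Step 2: 6 trees catch fire, 3 burn out
  TFT.TT
  F.F.TT
  ...FTT
  F.FTTT
  TTTTTT
  TTTTTT
Step 3: 6 trees catch fire, 6 burn out
  F.F.TT
  ....TT
  ....FT
  ...FTT
  FTFTTT
  TTTTTT

F.F.TT
....TT
....FT
...FTT
FTFTTT
TTTTTT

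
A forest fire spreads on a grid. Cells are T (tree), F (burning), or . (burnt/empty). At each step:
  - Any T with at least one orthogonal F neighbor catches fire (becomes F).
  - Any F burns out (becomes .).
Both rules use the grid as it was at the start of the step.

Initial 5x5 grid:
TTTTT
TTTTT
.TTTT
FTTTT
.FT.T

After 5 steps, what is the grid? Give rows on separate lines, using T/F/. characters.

Step 1: 2 trees catch fire, 2 burn out
  TTTTT
  TTTTT
  .TTTT
  .FTTT
  ..F.T
Step 2: 2 trees catch fire, 2 burn out
  TTTTT
  TTTTT
  .FTTT
  ..FTT
  ....T
Step 3: 3 trees catch fire, 2 burn out
  TTTTT
  TFTTT
  ..FTT
  ...FT
  ....T
Step 4: 5 trees catch fire, 3 burn out
  TFTTT
  F.FTT
  ...FT
  ....F
  ....T
Step 5: 5 trees catch fire, 5 burn out
  F.FTT
  ...FT
  ....F
  .....
  ....F

F.FTT
...FT
....F
.....
....F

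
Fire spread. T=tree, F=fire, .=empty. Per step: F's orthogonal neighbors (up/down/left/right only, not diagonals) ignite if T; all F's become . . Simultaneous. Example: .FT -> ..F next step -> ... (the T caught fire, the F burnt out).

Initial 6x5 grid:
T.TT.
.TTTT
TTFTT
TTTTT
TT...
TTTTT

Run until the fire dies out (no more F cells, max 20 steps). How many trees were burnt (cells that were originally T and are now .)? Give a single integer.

Step 1: +4 fires, +1 burnt (F count now 4)
Step 2: +7 fires, +4 burnt (F count now 7)
Step 3: +5 fires, +7 burnt (F count now 5)
Step 4: +2 fires, +5 burnt (F count now 2)
Step 5: +2 fires, +2 burnt (F count now 2)
Step 6: +1 fires, +2 burnt (F count now 1)
Step 7: +1 fires, +1 burnt (F count now 1)
Step 8: +0 fires, +1 burnt (F count now 0)
Fire out after step 8
Initially T: 23, now '.': 29
Total burnt (originally-T cells now '.'): 22

Answer: 22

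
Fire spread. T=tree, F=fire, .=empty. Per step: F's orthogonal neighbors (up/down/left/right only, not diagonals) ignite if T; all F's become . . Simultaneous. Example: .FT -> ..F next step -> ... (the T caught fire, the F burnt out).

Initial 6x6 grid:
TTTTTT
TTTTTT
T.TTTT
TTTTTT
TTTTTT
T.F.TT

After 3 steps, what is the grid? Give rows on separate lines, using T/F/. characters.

Step 1: 1 trees catch fire, 1 burn out
  TTTTTT
  TTTTTT
  T.TTTT
  TTTTTT
  TTFTTT
  T...TT
Step 2: 3 trees catch fire, 1 burn out
  TTTTTT
  TTTTTT
  T.TTTT
  TTFTTT
  TF.FTT
  T...TT
Step 3: 5 trees catch fire, 3 burn out
  TTTTTT
  TTTTTT
  T.FTTT
  TF.FTT
  F...FT
  T...TT

TTTTTT
TTTTTT
T.FTTT
TF.FTT
F...FT
T...TT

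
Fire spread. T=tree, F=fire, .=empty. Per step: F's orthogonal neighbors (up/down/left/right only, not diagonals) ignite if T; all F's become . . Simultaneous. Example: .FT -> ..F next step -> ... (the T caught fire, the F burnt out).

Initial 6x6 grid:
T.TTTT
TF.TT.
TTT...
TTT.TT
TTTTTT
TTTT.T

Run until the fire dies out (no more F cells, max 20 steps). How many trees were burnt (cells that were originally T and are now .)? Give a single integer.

Answer: 21

Derivation:
Step 1: +2 fires, +1 burnt (F count now 2)
Step 2: +4 fires, +2 burnt (F count now 4)
Step 3: +3 fires, +4 burnt (F count now 3)
Step 4: +3 fires, +3 burnt (F count now 3)
Step 5: +3 fires, +3 burnt (F count now 3)
Step 6: +2 fires, +3 burnt (F count now 2)
Step 7: +2 fires, +2 burnt (F count now 2)
Step 8: +2 fires, +2 burnt (F count now 2)
Step 9: +0 fires, +2 burnt (F count now 0)
Fire out after step 9
Initially T: 27, now '.': 30
Total burnt (originally-T cells now '.'): 21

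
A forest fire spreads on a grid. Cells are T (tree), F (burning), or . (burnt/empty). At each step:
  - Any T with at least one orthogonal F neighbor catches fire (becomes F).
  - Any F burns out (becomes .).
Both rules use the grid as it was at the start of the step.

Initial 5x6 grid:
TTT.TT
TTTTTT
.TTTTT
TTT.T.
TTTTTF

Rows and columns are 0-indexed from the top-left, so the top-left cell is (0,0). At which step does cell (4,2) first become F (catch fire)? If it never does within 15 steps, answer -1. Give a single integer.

Step 1: cell (4,2)='T' (+1 fires, +1 burnt)
Step 2: cell (4,2)='T' (+2 fires, +1 burnt)
Step 3: cell (4,2)='F' (+2 fires, +2 burnt)
  -> target ignites at step 3
Step 4: cell (4,2)='.' (+5 fires, +2 burnt)
Step 5: cell (4,2)='.' (+6 fires, +5 burnt)
Step 6: cell (4,2)='.' (+4 fires, +6 burnt)
Step 7: cell (4,2)='.' (+2 fires, +4 burnt)
Step 8: cell (4,2)='.' (+2 fires, +2 burnt)
Step 9: cell (4,2)='.' (+1 fires, +2 burnt)
Step 10: cell (4,2)='.' (+0 fires, +1 burnt)
  fire out at step 10

3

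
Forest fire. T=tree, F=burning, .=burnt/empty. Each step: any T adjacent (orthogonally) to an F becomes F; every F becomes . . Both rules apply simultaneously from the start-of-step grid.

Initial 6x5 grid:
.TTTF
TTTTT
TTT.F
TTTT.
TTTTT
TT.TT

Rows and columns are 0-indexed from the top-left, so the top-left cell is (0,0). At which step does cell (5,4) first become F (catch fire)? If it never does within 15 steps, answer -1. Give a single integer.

Step 1: cell (5,4)='T' (+2 fires, +2 burnt)
Step 2: cell (5,4)='T' (+2 fires, +2 burnt)
Step 3: cell (5,4)='T' (+2 fires, +2 burnt)
Step 4: cell (5,4)='T' (+2 fires, +2 burnt)
Step 5: cell (5,4)='T' (+3 fires, +2 burnt)
Step 6: cell (5,4)='T' (+4 fires, +3 burnt)
Step 7: cell (5,4)='T' (+3 fires, +4 burnt)
Step 8: cell (5,4)='T' (+4 fires, +3 burnt)
Step 9: cell (5,4)='F' (+2 fires, +4 burnt)
  -> target ignites at step 9
Step 10: cell (5,4)='.' (+0 fires, +2 burnt)
  fire out at step 10

9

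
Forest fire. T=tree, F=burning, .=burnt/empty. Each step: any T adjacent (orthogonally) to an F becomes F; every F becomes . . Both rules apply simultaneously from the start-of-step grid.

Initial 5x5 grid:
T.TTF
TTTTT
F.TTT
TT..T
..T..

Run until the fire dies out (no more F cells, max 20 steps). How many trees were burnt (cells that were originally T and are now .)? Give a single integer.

Step 1: +4 fires, +2 burnt (F count now 4)
Step 2: +6 fires, +4 burnt (F count now 6)
Step 3: +3 fires, +6 burnt (F count now 3)
Step 4: +1 fires, +3 burnt (F count now 1)
Step 5: +0 fires, +1 burnt (F count now 0)
Fire out after step 5
Initially T: 15, now '.': 24
Total burnt (originally-T cells now '.'): 14

Answer: 14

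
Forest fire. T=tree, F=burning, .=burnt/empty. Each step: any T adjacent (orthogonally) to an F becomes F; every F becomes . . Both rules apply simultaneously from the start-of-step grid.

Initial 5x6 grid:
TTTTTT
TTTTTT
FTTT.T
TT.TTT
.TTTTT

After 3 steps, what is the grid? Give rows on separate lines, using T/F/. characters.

Step 1: 3 trees catch fire, 1 burn out
  TTTTTT
  FTTTTT
  .FTT.T
  FT.TTT
  .TTTTT
Step 2: 4 trees catch fire, 3 burn out
  FTTTTT
  .FTTTT
  ..FT.T
  .F.TTT
  .TTTTT
Step 3: 4 trees catch fire, 4 burn out
  .FTTTT
  ..FTTT
  ...F.T
  ...TTT
  .FTTTT

.FTTTT
..FTTT
...F.T
...TTT
.FTTTT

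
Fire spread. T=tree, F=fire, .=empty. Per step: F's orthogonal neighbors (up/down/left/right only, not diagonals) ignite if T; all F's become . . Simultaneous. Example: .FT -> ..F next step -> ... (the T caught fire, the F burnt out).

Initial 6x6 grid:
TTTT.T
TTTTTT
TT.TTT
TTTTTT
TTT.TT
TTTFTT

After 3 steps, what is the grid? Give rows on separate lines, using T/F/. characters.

Step 1: 2 trees catch fire, 1 burn out
  TTTT.T
  TTTTTT
  TT.TTT
  TTTTTT
  TTT.TT
  TTF.FT
Step 2: 4 trees catch fire, 2 burn out
  TTTT.T
  TTTTTT
  TT.TTT
  TTTTTT
  TTF.FT
  TF...F
Step 3: 5 trees catch fire, 4 burn out
  TTTT.T
  TTTTTT
  TT.TTT
  TTFTFT
  TF...F
  F.....

TTTT.T
TTTTTT
TT.TTT
TTFTFT
TF...F
F.....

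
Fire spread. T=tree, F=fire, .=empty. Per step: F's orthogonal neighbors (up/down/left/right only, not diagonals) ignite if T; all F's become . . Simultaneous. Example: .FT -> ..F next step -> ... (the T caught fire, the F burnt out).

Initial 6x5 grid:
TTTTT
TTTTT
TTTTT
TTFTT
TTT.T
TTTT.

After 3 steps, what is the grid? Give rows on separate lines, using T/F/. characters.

Step 1: 4 trees catch fire, 1 burn out
  TTTTT
  TTTTT
  TTFTT
  TF.FT
  TTF.T
  TTTT.
Step 2: 7 trees catch fire, 4 burn out
  TTTTT
  TTFTT
  TF.FT
  F...F
  TF..T
  TTFT.
Step 3: 9 trees catch fire, 7 burn out
  TTFTT
  TF.FT
  F...F
  .....
  F...F
  TF.F.

TTFTT
TF.FT
F...F
.....
F...F
TF.F.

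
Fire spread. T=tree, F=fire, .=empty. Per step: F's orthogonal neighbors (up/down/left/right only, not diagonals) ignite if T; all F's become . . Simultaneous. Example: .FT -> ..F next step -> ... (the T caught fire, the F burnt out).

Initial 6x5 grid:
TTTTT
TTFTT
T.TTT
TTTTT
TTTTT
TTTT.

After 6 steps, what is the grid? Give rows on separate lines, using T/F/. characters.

Step 1: 4 trees catch fire, 1 burn out
  TTFTT
  TF.FT
  T.FTT
  TTTTT
  TTTTT
  TTTT.
Step 2: 6 trees catch fire, 4 burn out
  TF.FT
  F...F
  T..FT
  TTFTT
  TTTTT
  TTTT.
Step 3: 7 trees catch fire, 6 burn out
  F...F
  .....
  F...F
  TF.FT
  TTFTT
  TTTT.
Step 4: 5 trees catch fire, 7 burn out
  .....
  .....
  .....
  F...F
  TF.FT
  TTFT.
Step 5: 4 trees catch fire, 5 burn out
  .....
  .....
  .....
  .....
  F...F
  TF.F.
Step 6: 1 trees catch fire, 4 burn out
  .....
  .....
  .....
  .....
  .....
  F....

.....
.....
.....
.....
.....
F....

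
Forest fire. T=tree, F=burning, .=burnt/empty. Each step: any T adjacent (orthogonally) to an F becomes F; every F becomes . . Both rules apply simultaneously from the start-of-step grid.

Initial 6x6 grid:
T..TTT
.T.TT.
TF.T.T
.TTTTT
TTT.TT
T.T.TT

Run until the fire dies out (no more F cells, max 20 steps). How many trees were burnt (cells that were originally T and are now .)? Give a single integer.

Answer: 23

Derivation:
Step 1: +3 fires, +1 burnt (F count now 3)
Step 2: +2 fires, +3 burnt (F count now 2)
Step 3: +3 fires, +2 burnt (F count now 3)
Step 4: +4 fires, +3 burnt (F count now 4)
Step 5: +3 fires, +4 burnt (F count now 3)
Step 6: +5 fires, +3 burnt (F count now 5)
Step 7: +2 fires, +5 burnt (F count now 2)
Step 8: +1 fires, +2 burnt (F count now 1)
Step 9: +0 fires, +1 burnt (F count now 0)
Fire out after step 9
Initially T: 24, now '.': 35
Total burnt (originally-T cells now '.'): 23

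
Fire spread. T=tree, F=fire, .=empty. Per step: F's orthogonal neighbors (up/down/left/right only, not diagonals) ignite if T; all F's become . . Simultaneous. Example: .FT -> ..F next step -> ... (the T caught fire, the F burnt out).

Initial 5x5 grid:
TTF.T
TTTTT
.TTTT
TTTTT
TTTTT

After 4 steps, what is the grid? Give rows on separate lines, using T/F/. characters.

Step 1: 2 trees catch fire, 1 burn out
  TF..T
  TTFTT
  .TTTT
  TTTTT
  TTTTT
Step 2: 4 trees catch fire, 2 burn out
  F...T
  TF.FT
  .TFTT
  TTTTT
  TTTTT
Step 3: 5 trees catch fire, 4 burn out
  ....T
  F...F
  .F.FT
  TTFTT
  TTTTT
Step 4: 5 trees catch fire, 5 burn out
  ....F
  .....
  ....F
  TF.FT
  TTFTT

....F
.....
....F
TF.FT
TTFTT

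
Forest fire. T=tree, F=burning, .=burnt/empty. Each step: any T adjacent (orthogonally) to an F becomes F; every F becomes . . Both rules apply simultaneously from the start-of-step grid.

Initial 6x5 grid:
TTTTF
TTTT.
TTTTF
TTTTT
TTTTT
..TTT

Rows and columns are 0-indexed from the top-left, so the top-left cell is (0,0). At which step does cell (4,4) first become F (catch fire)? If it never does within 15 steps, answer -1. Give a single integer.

Step 1: cell (4,4)='T' (+3 fires, +2 burnt)
Step 2: cell (4,4)='F' (+5 fires, +3 burnt)
  -> target ignites at step 2
Step 3: cell (4,4)='.' (+6 fires, +5 burnt)
Step 4: cell (4,4)='.' (+6 fires, +6 burnt)
Step 5: cell (4,4)='.' (+4 fires, +6 burnt)
Step 6: cell (4,4)='.' (+1 fires, +4 burnt)
Step 7: cell (4,4)='.' (+0 fires, +1 burnt)
  fire out at step 7

2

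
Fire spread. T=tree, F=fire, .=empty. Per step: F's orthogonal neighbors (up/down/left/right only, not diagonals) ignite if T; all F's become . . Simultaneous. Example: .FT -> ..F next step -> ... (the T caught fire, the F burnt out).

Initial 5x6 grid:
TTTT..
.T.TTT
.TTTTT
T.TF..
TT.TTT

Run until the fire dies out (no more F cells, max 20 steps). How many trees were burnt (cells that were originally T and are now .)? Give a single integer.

Answer: 17

Derivation:
Step 1: +3 fires, +1 burnt (F count now 3)
Step 2: +4 fires, +3 burnt (F count now 4)
Step 3: +5 fires, +4 burnt (F count now 5)
Step 4: +3 fires, +5 burnt (F count now 3)
Step 5: +1 fires, +3 burnt (F count now 1)
Step 6: +1 fires, +1 burnt (F count now 1)
Step 7: +0 fires, +1 burnt (F count now 0)
Fire out after step 7
Initially T: 20, now '.': 27
Total burnt (originally-T cells now '.'): 17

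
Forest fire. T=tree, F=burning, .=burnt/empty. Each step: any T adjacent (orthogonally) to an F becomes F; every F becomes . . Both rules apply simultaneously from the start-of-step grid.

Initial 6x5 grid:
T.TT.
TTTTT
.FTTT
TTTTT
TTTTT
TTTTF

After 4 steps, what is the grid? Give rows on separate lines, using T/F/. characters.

Step 1: 5 trees catch fire, 2 burn out
  T.TT.
  TFTTT
  ..FTT
  TFTTT
  TTTTF
  TTTF.
Step 2: 9 trees catch fire, 5 burn out
  T.TT.
  F.FTT
  ...FT
  F.FTF
  TFTF.
  TTF..
Step 3: 8 trees catch fire, 9 burn out
  F.FT.
  ...FT
  ....F
  ...F.
  F.F..
  TF...
Step 4: 3 trees catch fire, 8 burn out
  ...F.
  ....F
  .....
  .....
  .....
  F....

...F.
....F
.....
.....
.....
F....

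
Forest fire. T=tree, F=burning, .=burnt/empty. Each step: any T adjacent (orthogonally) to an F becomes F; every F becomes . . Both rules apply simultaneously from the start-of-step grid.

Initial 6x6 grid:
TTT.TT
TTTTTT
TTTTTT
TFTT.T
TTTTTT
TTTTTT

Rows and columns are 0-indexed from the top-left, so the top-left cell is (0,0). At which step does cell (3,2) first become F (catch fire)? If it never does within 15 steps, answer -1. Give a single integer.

Step 1: cell (3,2)='F' (+4 fires, +1 burnt)
  -> target ignites at step 1
Step 2: cell (3,2)='.' (+7 fires, +4 burnt)
Step 3: cell (3,2)='.' (+7 fires, +7 burnt)
Step 4: cell (3,2)='.' (+6 fires, +7 burnt)
Step 5: cell (3,2)='.' (+4 fires, +6 burnt)
Step 6: cell (3,2)='.' (+4 fires, +4 burnt)
Step 7: cell (3,2)='.' (+1 fires, +4 burnt)
Step 8: cell (3,2)='.' (+0 fires, +1 burnt)
  fire out at step 8

1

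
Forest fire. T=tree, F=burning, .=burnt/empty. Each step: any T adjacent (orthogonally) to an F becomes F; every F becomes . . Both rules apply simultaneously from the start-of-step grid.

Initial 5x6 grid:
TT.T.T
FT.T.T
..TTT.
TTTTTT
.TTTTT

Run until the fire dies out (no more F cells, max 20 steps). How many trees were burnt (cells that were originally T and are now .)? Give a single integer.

Answer: 3

Derivation:
Step 1: +2 fires, +1 burnt (F count now 2)
Step 2: +1 fires, +2 burnt (F count now 1)
Step 3: +0 fires, +1 burnt (F count now 0)
Fire out after step 3
Initially T: 21, now '.': 12
Total burnt (originally-T cells now '.'): 3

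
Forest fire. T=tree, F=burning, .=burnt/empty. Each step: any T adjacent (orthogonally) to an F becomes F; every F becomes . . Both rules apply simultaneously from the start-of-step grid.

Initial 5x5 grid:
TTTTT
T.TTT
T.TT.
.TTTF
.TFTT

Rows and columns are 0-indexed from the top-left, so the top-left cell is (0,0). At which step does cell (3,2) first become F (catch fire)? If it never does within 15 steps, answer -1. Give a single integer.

Step 1: cell (3,2)='F' (+5 fires, +2 burnt)
  -> target ignites at step 1
Step 2: cell (3,2)='.' (+3 fires, +5 burnt)
Step 3: cell (3,2)='.' (+2 fires, +3 burnt)
Step 4: cell (3,2)='.' (+3 fires, +2 burnt)
Step 5: cell (3,2)='.' (+2 fires, +3 burnt)
Step 6: cell (3,2)='.' (+1 fires, +2 burnt)
Step 7: cell (3,2)='.' (+1 fires, +1 burnt)
Step 8: cell (3,2)='.' (+1 fires, +1 burnt)
Step 9: cell (3,2)='.' (+0 fires, +1 burnt)
  fire out at step 9

1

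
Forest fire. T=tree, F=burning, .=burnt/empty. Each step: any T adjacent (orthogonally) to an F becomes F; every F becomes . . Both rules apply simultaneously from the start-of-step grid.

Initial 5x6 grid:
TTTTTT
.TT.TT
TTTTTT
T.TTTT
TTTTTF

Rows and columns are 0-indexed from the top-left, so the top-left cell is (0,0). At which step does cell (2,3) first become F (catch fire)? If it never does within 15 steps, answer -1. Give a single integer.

Step 1: cell (2,3)='T' (+2 fires, +1 burnt)
Step 2: cell (2,3)='T' (+3 fires, +2 burnt)
Step 3: cell (2,3)='T' (+4 fires, +3 burnt)
Step 4: cell (2,3)='F' (+5 fires, +4 burnt)
  -> target ignites at step 4
Step 5: cell (2,3)='.' (+3 fires, +5 burnt)
Step 6: cell (2,3)='.' (+4 fires, +3 burnt)
Step 7: cell (2,3)='.' (+3 fires, +4 burnt)
Step 8: cell (2,3)='.' (+1 fires, +3 burnt)
Step 9: cell (2,3)='.' (+1 fires, +1 burnt)
Step 10: cell (2,3)='.' (+0 fires, +1 burnt)
  fire out at step 10

4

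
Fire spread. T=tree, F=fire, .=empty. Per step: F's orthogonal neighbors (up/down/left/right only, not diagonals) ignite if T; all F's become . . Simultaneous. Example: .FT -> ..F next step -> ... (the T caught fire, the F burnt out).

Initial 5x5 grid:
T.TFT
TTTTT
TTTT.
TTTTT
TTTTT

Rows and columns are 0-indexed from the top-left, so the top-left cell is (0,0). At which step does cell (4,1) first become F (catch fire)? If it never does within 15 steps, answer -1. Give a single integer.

Step 1: cell (4,1)='T' (+3 fires, +1 burnt)
Step 2: cell (4,1)='T' (+3 fires, +3 burnt)
Step 3: cell (4,1)='T' (+3 fires, +3 burnt)
Step 4: cell (4,1)='T' (+5 fires, +3 burnt)
Step 5: cell (4,1)='T' (+5 fires, +5 burnt)
Step 6: cell (4,1)='F' (+2 fires, +5 burnt)
  -> target ignites at step 6
Step 7: cell (4,1)='.' (+1 fires, +2 burnt)
Step 8: cell (4,1)='.' (+0 fires, +1 burnt)
  fire out at step 8

6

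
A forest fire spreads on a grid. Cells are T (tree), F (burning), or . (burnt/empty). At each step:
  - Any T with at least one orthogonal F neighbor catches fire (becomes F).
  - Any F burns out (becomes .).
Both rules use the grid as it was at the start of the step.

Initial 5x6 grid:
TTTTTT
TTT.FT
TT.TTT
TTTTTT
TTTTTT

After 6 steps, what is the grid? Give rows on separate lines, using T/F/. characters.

Step 1: 3 trees catch fire, 1 burn out
  TTTTFT
  TTT..F
  TT.TFT
  TTTTTT
  TTTTTT
Step 2: 5 trees catch fire, 3 burn out
  TTTF.F
  TTT...
  TT.F.F
  TTTTFT
  TTTTTT
Step 3: 4 trees catch fire, 5 burn out
  TTF...
  TTT...
  TT....
  TTTF.F
  TTTTFT
Step 4: 5 trees catch fire, 4 burn out
  TF....
  TTF...
  TT....
  TTF...
  TTTF.F
Step 5: 4 trees catch fire, 5 burn out
  F.....
  TF....
  TT....
  TF....
  TTF...
Step 6: 4 trees catch fire, 4 burn out
  ......
  F.....
  TF....
  F.....
  TF....

......
F.....
TF....
F.....
TF....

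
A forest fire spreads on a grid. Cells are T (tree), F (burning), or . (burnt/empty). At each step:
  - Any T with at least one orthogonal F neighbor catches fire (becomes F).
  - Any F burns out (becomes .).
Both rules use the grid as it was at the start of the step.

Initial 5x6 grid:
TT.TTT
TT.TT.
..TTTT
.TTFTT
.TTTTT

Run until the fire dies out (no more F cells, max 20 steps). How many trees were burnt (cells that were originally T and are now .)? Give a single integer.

Answer: 18

Derivation:
Step 1: +4 fires, +1 burnt (F count now 4)
Step 2: +7 fires, +4 burnt (F count now 7)
Step 3: +5 fires, +7 burnt (F count now 5)
Step 4: +1 fires, +5 burnt (F count now 1)
Step 5: +1 fires, +1 burnt (F count now 1)
Step 6: +0 fires, +1 burnt (F count now 0)
Fire out after step 6
Initially T: 22, now '.': 26
Total burnt (originally-T cells now '.'): 18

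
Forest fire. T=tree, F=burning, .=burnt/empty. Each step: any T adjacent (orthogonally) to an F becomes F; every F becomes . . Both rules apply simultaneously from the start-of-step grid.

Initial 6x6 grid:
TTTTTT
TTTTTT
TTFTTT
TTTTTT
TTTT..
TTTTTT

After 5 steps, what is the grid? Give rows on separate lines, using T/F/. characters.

Step 1: 4 trees catch fire, 1 burn out
  TTTTTT
  TTFTTT
  TF.FTT
  TTFTTT
  TTTT..
  TTTTTT
Step 2: 8 trees catch fire, 4 burn out
  TTFTTT
  TF.FTT
  F...FT
  TF.FTT
  TTFT..
  TTTTTT
Step 3: 10 trees catch fire, 8 burn out
  TF.FTT
  F...FT
  .....F
  F...FT
  TF.F..
  TTFTTT
Step 4: 7 trees catch fire, 10 burn out
  F...FT
  .....F
  ......
  .....F
  F.....
  TF.FTT
Step 5: 3 trees catch fire, 7 burn out
  .....F
  ......
  ......
  ......
  ......
  F...FT

.....F
......
......
......
......
F...FT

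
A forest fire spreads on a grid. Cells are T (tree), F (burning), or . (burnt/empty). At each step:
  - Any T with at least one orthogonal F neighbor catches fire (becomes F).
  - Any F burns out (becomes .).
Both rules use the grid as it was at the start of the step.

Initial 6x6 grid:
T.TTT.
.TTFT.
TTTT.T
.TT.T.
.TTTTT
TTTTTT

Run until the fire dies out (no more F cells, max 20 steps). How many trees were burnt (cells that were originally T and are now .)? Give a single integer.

Step 1: +4 fires, +1 burnt (F count now 4)
Step 2: +4 fires, +4 burnt (F count now 4)
Step 3: +2 fires, +4 burnt (F count now 2)
Step 4: +3 fires, +2 burnt (F count now 3)
Step 5: +3 fires, +3 burnt (F count now 3)
Step 6: +3 fires, +3 burnt (F count now 3)
Step 7: +4 fires, +3 burnt (F count now 4)
Step 8: +1 fires, +4 burnt (F count now 1)
Step 9: +0 fires, +1 burnt (F count now 0)
Fire out after step 9
Initially T: 26, now '.': 34
Total burnt (originally-T cells now '.'): 24

Answer: 24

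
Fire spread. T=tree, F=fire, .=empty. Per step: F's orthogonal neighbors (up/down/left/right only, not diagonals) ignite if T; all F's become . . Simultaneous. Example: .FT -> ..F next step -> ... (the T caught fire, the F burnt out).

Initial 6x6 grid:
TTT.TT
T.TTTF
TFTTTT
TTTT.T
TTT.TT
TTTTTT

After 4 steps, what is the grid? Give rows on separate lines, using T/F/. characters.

Step 1: 6 trees catch fire, 2 burn out
  TTT.TF
  T.TTF.
  F.FTTF
  TFTT.T
  TTT.TT
  TTTTTT
Step 2: 10 trees catch fire, 6 burn out
  TTT.F.
  F.FF..
  ...FF.
  F.FT.F
  TFT.TT
  TTTTTT
Step 3: 7 trees catch fire, 10 burn out
  FTF...
  ......
  ......
  ...F..
  F.F.TF
  TFTTTT
Step 4: 5 trees catch fire, 7 burn out
  .F....
  ......
  ......
  ......
  ....F.
  F.FTTF

.F....
......
......
......
....F.
F.FTTF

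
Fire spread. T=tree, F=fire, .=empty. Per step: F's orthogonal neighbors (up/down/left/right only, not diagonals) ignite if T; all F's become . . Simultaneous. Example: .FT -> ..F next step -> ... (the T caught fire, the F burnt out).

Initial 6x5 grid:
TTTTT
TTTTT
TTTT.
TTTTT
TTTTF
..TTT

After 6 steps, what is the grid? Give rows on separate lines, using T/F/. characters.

Step 1: 3 trees catch fire, 1 burn out
  TTTTT
  TTTTT
  TTTT.
  TTTTF
  TTTF.
  ..TTF
Step 2: 3 trees catch fire, 3 burn out
  TTTTT
  TTTTT
  TTTT.
  TTTF.
  TTF..
  ..TF.
Step 3: 4 trees catch fire, 3 burn out
  TTTTT
  TTTTT
  TTTF.
  TTF..
  TF...
  ..F..
Step 4: 4 trees catch fire, 4 burn out
  TTTTT
  TTTFT
  TTF..
  TF...
  F....
  .....
Step 5: 5 trees catch fire, 4 burn out
  TTTFT
  TTF.F
  TF...
  F....
  .....
  .....
Step 6: 4 trees catch fire, 5 burn out
  TTF.F
  TF...
  F....
  .....
  .....
  .....

TTF.F
TF...
F....
.....
.....
.....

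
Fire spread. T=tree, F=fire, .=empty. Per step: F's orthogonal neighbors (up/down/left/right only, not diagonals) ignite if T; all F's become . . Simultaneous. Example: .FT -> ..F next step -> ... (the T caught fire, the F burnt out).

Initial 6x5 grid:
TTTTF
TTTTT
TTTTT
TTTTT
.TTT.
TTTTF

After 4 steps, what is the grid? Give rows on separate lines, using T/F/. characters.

Step 1: 3 trees catch fire, 2 burn out
  TTTF.
  TTTTF
  TTTTT
  TTTTT
  .TTT.
  TTTF.
Step 2: 5 trees catch fire, 3 burn out
  TTF..
  TTTF.
  TTTTF
  TTTTT
  .TTF.
  TTF..
Step 3: 7 trees catch fire, 5 burn out
  TF...
  TTF..
  TTTF.
  TTTFF
  .TF..
  TF...
Step 4: 6 trees catch fire, 7 burn out
  F....
  TF...
  TTF..
  TTF..
  .F...
  F....

F....
TF...
TTF..
TTF..
.F...
F....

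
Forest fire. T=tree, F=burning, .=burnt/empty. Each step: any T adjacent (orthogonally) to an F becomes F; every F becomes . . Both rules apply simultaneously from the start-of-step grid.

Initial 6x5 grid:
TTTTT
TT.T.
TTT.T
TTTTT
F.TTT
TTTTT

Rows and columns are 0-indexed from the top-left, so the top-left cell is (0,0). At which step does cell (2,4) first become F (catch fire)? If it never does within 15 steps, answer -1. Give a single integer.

Step 1: cell (2,4)='T' (+2 fires, +1 burnt)
Step 2: cell (2,4)='T' (+3 fires, +2 burnt)
Step 3: cell (2,4)='T' (+4 fires, +3 burnt)
Step 4: cell (2,4)='T' (+6 fires, +4 burnt)
Step 5: cell (2,4)='T' (+4 fires, +6 burnt)
Step 6: cell (2,4)='F' (+3 fires, +4 burnt)
  -> target ignites at step 6
Step 7: cell (2,4)='.' (+1 fires, +3 burnt)
Step 8: cell (2,4)='.' (+2 fires, +1 burnt)
Step 9: cell (2,4)='.' (+0 fires, +2 burnt)
  fire out at step 9

6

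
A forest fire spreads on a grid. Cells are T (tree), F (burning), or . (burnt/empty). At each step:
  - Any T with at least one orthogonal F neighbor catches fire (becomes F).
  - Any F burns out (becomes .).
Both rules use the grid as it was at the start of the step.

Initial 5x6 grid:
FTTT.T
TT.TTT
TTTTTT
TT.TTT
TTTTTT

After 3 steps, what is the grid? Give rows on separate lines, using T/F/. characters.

Step 1: 2 trees catch fire, 1 burn out
  .FTT.T
  FT.TTT
  TTTTTT
  TT.TTT
  TTTTTT
Step 2: 3 trees catch fire, 2 burn out
  ..FT.T
  .F.TTT
  FTTTTT
  TT.TTT
  TTTTTT
Step 3: 3 trees catch fire, 3 burn out
  ...F.T
  ...TTT
  .FTTTT
  FT.TTT
  TTTTTT

...F.T
...TTT
.FTTTT
FT.TTT
TTTTTT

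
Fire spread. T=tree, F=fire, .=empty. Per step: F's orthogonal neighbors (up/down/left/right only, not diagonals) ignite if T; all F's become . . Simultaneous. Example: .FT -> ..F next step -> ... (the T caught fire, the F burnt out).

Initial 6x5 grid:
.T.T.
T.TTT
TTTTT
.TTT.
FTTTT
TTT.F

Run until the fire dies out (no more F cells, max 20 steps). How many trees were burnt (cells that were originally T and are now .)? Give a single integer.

Answer: 20

Derivation:
Step 1: +3 fires, +2 burnt (F count now 3)
Step 2: +4 fires, +3 burnt (F count now 4)
Step 3: +4 fires, +4 burnt (F count now 4)
Step 4: +3 fires, +4 burnt (F count now 3)
Step 5: +4 fires, +3 burnt (F count now 4)
Step 6: +2 fires, +4 burnt (F count now 2)
Step 7: +0 fires, +2 burnt (F count now 0)
Fire out after step 7
Initially T: 21, now '.': 29
Total burnt (originally-T cells now '.'): 20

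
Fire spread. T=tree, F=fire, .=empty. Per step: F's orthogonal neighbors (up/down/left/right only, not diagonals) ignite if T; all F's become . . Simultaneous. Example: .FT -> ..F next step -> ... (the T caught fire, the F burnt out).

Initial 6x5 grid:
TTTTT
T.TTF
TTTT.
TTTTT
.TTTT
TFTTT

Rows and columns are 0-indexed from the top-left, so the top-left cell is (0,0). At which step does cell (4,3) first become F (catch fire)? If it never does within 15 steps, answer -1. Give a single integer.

Step 1: cell (4,3)='T' (+5 fires, +2 burnt)
Step 2: cell (4,3)='T' (+6 fires, +5 burnt)
Step 3: cell (4,3)='F' (+8 fires, +6 burnt)
  -> target ignites at step 3
Step 4: cell (4,3)='.' (+4 fires, +8 burnt)
Step 5: cell (4,3)='.' (+2 fires, +4 burnt)
Step 6: cell (4,3)='.' (+0 fires, +2 burnt)
  fire out at step 6

3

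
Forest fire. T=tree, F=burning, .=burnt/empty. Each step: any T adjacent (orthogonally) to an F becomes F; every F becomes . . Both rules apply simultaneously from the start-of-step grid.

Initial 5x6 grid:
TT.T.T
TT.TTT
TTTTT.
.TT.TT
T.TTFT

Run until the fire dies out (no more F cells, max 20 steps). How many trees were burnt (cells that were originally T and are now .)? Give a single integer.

Step 1: +3 fires, +1 burnt (F count now 3)
Step 2: +3 fires, +3 burnt (F count now 3)
Step 3: +3 fires, +3 burnt (F count now 3)
Step 4: +4 fires, +3 burnt (F count now 4)
Step 5: +3 fires, +4 burnt (F count now 3)
Step 6: +2 fires, +3 burnt (F count now 2)
Step 7: +2 fires, +2 burnt (F count now 2)
Step 8: +1 fires, +2 burnt (F count now 1)
Step 9: +0 fires, +1 burnt (F count now 0)
Fire out after step 9
Initially T: 22, now '.': 29
Total burnt (originally-T cells now '.'): 21

Answer: 21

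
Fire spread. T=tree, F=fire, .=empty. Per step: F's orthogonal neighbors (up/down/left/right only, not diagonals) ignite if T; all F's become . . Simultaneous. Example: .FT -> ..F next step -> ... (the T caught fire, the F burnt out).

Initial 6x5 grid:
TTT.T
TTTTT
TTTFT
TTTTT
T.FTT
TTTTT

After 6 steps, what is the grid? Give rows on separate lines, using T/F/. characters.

Step 1: 7 trees catch fire, 2 burn out
  TTT.T
  TTTFT
  TTF.F
  TTFFT
  T..FT
  TTFTT
Step 2: 8 trees catch fire, 7 burn out
  TTT.T
  TTF.F
  TF...
  TF..F
  T...F
  TF.FT
Step 3: 7 trees catch fire, 8 burn out
  TTF.F
  TF...
  F....
  F....
  T....
  F...F
Step 4: 3 trees catch fire, 7 burn out
  TF...
  F....
  .....
  .....
  F....
  .....
Step 5: 1 trees catch fire, 3 burn out
  F....
  .....
  .....
  .....
  .....
  .....
Step 6: 0 trees catch fire, 1 burn out
  .....
  .....
  .....
  .....
  .....
  .....

.....
.....
.....
.....
.....
.....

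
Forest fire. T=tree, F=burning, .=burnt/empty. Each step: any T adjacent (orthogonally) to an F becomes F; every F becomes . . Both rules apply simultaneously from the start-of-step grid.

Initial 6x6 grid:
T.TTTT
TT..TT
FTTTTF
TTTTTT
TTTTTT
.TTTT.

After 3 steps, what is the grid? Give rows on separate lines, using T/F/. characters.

Step 1: 6 trees catch fire, 2 burn out
  T.TTTT
  FT..TF
  .FTTF.
  FTTTTF
  TTTTTT
  .TTTT.
Step 2: 10 trees catch fire, 6 burn out
  F.TTTF
  .F..F.
  ..FF..
  .FTTF.
  FTTTTF
  .TTTT.
Step 3: 5 trees catch fire, 10 burn out
  ..TTF.
  ......
  ......
  ..FF..
  .FTTF.
  .TTTT.

..TTF.
......
......
..FF..
.FTTF.
.TTTT.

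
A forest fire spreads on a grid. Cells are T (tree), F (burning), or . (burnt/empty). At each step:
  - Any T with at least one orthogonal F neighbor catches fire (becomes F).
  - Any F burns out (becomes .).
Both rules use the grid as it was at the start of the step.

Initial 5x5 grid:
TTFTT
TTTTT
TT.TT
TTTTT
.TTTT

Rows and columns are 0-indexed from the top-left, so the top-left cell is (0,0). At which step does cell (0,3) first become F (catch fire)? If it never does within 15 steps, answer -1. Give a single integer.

Step 1: cell (0,3)='F' (+3 fires, +1 burnt)
  -> target ignites at step 1
Step 2: cell (0,3)='.' (+4 fires, +3 burnt)
Step 3: cell (0,3)='.' (+4 fires, +4 burnt)
Step 4: cell (0,3)='.' (+4 fires, +4 burnt)
Step 5: cell (0,3)='.' (+5 fires, +4 burnt)
Step 6: cell (0,3)='.' (+2 fires, +5 burnt)
Step 7: cell (0,3)='.' (+0 fires, +2 burnt)
  fire out at step 7

1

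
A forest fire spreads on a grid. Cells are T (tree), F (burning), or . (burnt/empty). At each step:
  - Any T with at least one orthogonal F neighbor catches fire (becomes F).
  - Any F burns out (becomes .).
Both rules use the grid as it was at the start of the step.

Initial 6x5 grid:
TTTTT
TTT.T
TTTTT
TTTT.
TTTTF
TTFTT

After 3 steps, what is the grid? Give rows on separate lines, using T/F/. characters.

Step 1: 5 trees catch fire, 2 burn out
  TTTTT
  TTT.T
  TTTTT
  TTTT.
  TTFF.
  TF.FF
Step 2: 4 trees catch fire, 5 burn out
  TTTTT
  TTT.T
  TTTTT
  TTFF.
  TF...
  F....
Step 3: 4 trees catch fire, 4 burn out
  TTTTT
  TTT.T
  TTFFT
  TF...
  F....
  .....

TTTTT
TTT.T
TTFFT
TF...
F....
.....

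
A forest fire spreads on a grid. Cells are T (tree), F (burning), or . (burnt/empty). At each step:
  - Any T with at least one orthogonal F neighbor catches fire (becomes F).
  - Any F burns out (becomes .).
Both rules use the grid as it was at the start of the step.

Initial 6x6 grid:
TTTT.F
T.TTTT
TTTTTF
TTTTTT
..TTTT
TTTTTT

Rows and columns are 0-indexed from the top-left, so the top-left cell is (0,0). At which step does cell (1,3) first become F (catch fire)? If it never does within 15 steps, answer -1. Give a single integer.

Step 1: cell (1,3)='T' (+3 fires, +2 burnt)
Step 2: cell (1,3)='T' (+4 fires, +3 burnt)
Step 3: cell (1,3)='F' (+5 fires, +4 burnt)
  -> target ignites at step 3
Step 4: cell (1,3)='.' (+6 fires, +5 burnt)
Step 5: cell (1,3)='.' (+5 fires, +6 burnt)
Step 6: cell (1,3)='.' (+4 fires, +5 burnt)
Step 7: cell (1,3)='.' (+2 fires, +4 burnt)
Step 8: cell (1,3)='.' (+1 fires, +2 burnt)
Step 9: cell (1,3)='.' (+0 fires, +1 burnt)
  fire out at step 9

3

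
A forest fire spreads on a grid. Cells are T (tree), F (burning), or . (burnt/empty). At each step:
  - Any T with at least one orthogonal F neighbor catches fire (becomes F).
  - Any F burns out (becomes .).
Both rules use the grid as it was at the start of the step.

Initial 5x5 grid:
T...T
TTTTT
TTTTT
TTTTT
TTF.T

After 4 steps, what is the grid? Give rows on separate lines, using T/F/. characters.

Step 1: 2 trees catch fire, 1 burn out
  T...T
  TTTTT
  TTTTT
  TTFTT
  TF..T
Step 2: 4 trees catch fire, 2 burn out
  T...T
  TTTTT
  TTFTT
  TF.FT
  F...T
Step 3: 5 trees catch fire, 4 burn out
  T...T
  TTFTT
  TF.FT
  F...F
  ....T
Step 4: 5 trees catch fire, 5 burn out
  T...T
  TF.FT
  F...F
  .....
  ....F

T...T
TF.FT
F...F
.....
....F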